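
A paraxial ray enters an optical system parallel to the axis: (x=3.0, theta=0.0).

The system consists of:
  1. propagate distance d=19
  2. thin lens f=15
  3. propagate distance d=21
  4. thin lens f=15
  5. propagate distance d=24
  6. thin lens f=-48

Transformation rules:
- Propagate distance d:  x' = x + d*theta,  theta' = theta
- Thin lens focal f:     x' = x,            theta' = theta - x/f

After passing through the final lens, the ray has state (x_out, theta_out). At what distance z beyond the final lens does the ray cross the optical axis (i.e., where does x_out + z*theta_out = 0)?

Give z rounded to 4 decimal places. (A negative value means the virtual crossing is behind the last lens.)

Answer: -19.9024

Derivation:
Initial: x=3.0000 theta=0.0000
After 1 (propagate distance d=19): x=3.0000 theta=0.0000
After 2 (thin lens f=15): x=3.0000 theta=-0.2000
After 3 (propagate distance d=21): x=-1.2000 theta=-0.2000
After 4 (thin lens f=15): x=-1.2000 theta=-0.1200
After 5 (propagate distance d=24): x=-4.0800 theta=-0.1200
After 6 (thin lens f=-48): x=-4.0800 theta=-0.2050
z_focus = -x_out/theta_out = -(-4.0800)/(-0.2050) = -816/41 ≈ -19.9024
Rounded to 4 decimal places: z = -19.9024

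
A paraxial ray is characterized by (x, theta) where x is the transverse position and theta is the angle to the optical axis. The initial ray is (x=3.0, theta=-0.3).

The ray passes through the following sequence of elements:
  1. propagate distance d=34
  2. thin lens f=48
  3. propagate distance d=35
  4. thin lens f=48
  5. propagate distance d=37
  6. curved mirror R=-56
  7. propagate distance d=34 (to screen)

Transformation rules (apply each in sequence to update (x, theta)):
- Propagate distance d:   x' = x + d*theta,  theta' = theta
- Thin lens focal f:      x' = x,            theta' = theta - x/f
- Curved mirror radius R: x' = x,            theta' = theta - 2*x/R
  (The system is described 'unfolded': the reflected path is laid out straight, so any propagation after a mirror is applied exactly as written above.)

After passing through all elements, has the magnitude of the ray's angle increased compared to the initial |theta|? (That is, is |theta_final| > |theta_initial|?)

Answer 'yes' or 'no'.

Initial: x=3.0000 theta=-0.3000
After 1 (propagate distance d=34): x=-7.2000 theta=-0.3000
After 2 (thin lens f=48): x=-7.2000 theta=-0.1500
After 3 (propagate distance d=35): x=-12.4500 theta=-0.1500
After 4 (thin lens f=48): x=-12.4500 theta=7/64 (≈0.1094)
After 5 (propagate distance d=37): x=-2689/320 (≈-8.4031) theta=7/64 (≈0.1094)
After 6 (curved mirror R=-56): x=-2689/320 (≈-8.4031) theta=-1709/8960 (≈-0.1907)
After 7 (propagate distance d=34 (to screen)): x=-66699/4480 (≈-14.8882) theta=-1709/8960 (≈-0.1907)
|theta_initial|=0.3000 |theta_final|=1709/8960 (≈0.1907) -> not increased

Answer: no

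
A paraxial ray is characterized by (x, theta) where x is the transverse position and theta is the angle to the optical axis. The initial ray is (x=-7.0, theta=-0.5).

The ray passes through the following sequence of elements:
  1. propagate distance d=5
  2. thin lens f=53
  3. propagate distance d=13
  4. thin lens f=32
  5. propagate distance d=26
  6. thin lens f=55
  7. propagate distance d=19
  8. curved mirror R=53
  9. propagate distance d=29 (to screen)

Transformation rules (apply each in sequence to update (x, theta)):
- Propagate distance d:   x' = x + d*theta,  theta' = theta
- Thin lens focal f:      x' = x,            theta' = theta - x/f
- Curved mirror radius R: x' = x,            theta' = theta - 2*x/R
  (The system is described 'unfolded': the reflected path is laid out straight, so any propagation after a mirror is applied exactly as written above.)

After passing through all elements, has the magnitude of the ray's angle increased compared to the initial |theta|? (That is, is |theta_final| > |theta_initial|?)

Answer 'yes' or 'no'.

Answer: no

Derivation:
Initial: x=-7.0000 theta=-0.5000
After 1 (propagate distance d=5): x=-9.5000 theta=-0.5000
After 2 (thin lens f=53): x=-9.5000 theta=-17/53 (≈-0.3208)
After 3 (propagate distance d=13): x=-1449/106 (≈-13.6698) theta=-17/53 (≈-0.3208)
After 4 (thin lens f=32): x=-1449/106 (≈-13.6698) theta=361/3392 (≈0.1064)
After 5 (propagate distance d=26): x=-18491/1696 (≈-10.9027) theta=361/3392 (≈0.1064)
After 6 (thin lens f=55): x=-18491/1696 (≈-10.9027) theta=5167/16960 (≈0.3047)
After 7 (propagate distance d=19): x=-86737/16960 (≈-5.1142) theta=5167/16960 (≈0.3047)
After 8 (curved mirror R=53): x=-86737/16960 (≈-5.1142) theta=89465/179776 (≈0.4976)
After 9 (propagate distance d=29 (to screen)): x=2093841/224720 (≈9.3176) theta=89465/179776 (≈0.4976)
|theta_initial|=0.5000 |theta_final|=89465/179776 (≈0.4976) -> not increased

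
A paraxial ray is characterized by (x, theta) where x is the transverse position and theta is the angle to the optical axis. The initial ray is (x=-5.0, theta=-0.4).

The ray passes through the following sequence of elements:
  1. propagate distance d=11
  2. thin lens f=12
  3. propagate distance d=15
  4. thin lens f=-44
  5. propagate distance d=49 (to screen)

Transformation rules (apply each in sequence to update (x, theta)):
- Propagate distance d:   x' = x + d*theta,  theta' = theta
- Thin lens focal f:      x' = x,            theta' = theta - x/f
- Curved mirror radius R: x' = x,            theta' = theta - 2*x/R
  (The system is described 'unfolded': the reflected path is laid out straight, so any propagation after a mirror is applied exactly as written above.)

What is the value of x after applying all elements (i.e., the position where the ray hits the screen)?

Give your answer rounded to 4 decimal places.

Initial: x=-5.0000 theta=-0.4000
After 1 (propagate distance d=11): x=-9.4000 theta=-0.4000
After 2 (thin lens f=12): x=-9.4000 theta=23/60 (≈0.3833)
After 3 (propagate distance d=15): x=-3.6500 theta=23/60 (≈0.3833)
After 4 (thin lens f=-44): x=-3.6500 theta=793/2640 (≈0.3004)
After 5 (propagate distance d=49 (to screen)): x=29221/2640 (≈11.0686) theta=793/2640 (≈0.3004)
Rounded to 4 decimal places: x = 11.0686

Answer: 11.0686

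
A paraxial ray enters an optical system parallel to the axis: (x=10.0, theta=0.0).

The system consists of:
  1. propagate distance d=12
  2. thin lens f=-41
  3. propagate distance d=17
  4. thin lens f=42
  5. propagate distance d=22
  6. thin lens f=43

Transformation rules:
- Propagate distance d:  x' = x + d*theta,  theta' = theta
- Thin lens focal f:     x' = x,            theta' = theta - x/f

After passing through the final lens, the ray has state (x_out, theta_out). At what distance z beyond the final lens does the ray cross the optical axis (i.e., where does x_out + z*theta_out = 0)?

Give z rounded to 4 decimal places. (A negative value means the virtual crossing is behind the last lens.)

Answer: 32.3276

Derivation:
Initial: x=10.0000 theta=0.0000
After 1 (propagate distance d=12): x=10.0000 theta=0.0000
After 2 (thin lens f=-41): x=10.0000 theta=10/41 (≈0.2439)
After 3 (propagate distance d=17): x=580/41 (≈14.1463) theta=10/41 (≈0.2439)
After 4 (thin lens f=42): x=580/41 (≈14.1463) theta=-80/861 (≈-0.0929)
After 5 (propagate distance d=22): x=10420/861 (≈12.1022) theta=-80/861 (≈-0.0929)
After 6 (thin lens f=43): x=10420/861 (≈12.1022) theta=-660/1763 (≈-0.3744)
z_focus = -x_out/theta_out = -(10420/861)/(-660/1763) = 22403/693 ≈ 32.3276
Rounded to 4 decimal places: z = 32.3276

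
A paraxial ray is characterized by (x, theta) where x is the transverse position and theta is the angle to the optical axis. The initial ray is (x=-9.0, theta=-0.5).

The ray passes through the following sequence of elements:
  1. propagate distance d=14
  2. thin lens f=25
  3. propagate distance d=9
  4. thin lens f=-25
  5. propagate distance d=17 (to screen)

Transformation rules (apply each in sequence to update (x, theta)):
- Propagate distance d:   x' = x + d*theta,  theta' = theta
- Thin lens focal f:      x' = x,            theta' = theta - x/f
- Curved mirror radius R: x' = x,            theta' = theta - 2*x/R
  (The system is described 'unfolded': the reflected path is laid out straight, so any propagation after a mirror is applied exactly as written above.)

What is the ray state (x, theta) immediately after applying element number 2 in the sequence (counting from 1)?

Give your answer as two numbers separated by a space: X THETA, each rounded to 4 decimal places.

Initial: x=-9.0000 theta=-0.5000
After 1 (propagate distance d=14): x=-16.0000 theta=-0.5000
After 2 (thin lens f=25): x=-16.0000 theta=0.1400
Rounded to 4 decimal places: x = -16.0000, theta = 0.1400

Answer: -16.0000 0.1400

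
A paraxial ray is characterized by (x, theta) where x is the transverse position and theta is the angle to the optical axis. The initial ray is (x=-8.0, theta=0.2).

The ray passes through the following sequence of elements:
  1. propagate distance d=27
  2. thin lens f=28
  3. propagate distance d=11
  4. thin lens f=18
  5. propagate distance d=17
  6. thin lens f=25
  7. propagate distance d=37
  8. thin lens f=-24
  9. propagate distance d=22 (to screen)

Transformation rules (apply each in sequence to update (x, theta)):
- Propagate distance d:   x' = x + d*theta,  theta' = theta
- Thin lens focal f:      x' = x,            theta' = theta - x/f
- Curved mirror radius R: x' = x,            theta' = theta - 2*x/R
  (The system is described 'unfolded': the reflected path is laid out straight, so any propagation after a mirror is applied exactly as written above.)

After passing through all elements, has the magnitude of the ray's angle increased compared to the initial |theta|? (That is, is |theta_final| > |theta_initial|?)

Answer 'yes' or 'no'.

Answer: yes

Derivation:
Initial: x=-8.0000 theta=0.2000
After 1 (propagate distance d=27): x=-2.6000 theta=0.2000
After 2 (thin lens f=28): x=-2.6000 theta=41/140 (≈0.2929)
After 3 (propagate distance d=11): x=87/140 (≈0.6214) theta=41/140 (≈0.2929)
After 4 (thin lens f=18): x=87/140 (≈0.6214) theta=31/120 (≈0.2583)
After 5 (propagate distance d=17): x=4211/840 (≈5.0131) theta=31/120 (≈0.2583)
After 6 (thin lens f=25): x=4211/840 (≈5.0131) theta=607/10500 (≈0.0578)
After 7 (propagate distance d=37): x=150193/21000 (≈7.1520) theta=607/10500 (≈0.0578)
After 8 (thin lens f=-24): x=150193/21000 (≈7.1520) theta=179329/504000 (≈0.3558)
After 9 (propagate distance d=22 (to screen)): x=754987/50400 (≈14.9799) theta=179329/504000 (≈0.3558)
|theta_initial|=0.2000 |theta_final|=179329/504000 (≈0.3558) -> increased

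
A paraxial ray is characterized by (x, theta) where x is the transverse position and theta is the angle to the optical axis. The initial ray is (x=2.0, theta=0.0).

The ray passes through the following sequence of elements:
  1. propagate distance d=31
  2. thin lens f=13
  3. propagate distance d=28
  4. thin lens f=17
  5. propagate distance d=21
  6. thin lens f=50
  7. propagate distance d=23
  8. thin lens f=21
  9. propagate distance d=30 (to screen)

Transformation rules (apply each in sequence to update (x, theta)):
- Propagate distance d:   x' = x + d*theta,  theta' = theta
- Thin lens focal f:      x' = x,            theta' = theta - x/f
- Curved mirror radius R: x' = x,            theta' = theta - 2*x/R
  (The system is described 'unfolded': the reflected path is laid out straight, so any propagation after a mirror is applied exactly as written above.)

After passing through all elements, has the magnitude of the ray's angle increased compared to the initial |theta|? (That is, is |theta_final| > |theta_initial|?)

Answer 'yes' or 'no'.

Initial: x=2.0000 theta=0.0000
After 1 (propagate distance d=31): x=2.0000 theta=0.0000
After 2 (thin lens f=13): x=2.0000 theta=-2/13 (≈-0.1538)
After 3 (propagate distance d=28): x=-30/13 (≈-2.3077) theta=-2/13 (≈-0.1538)
After 4 (thin lens f=17): x=-30/13 (≈-2.3077) theta=-4/221 (≈-0.0181)
After 5 (propagate distance d=21): x=-594/221 (≈-2.6878) theta=-4/221 (≈-0.0181)
After 6 (thin lens f=50): x=-594/221 (≈-2.6878) theta=197/5525 (≈0.0357)
After 7 (propagate distance d=23): x=-607/325 (≈-1.8677) theta=197/5525 (≈0.0357)
After 8 (thin lens f=21): x=-607/325 (≈-1.8677) theta=1112/8925 (≈0.1246)
After 9 (propagate distance d=30 (to screen)): x=72327/38675 (≈1.8701) theta=1112/8925 (≈0.1246)
|theta_initial|=0.0000 |theta_final|=1112/8925 (≈0.1246) -> increased

Answer: yes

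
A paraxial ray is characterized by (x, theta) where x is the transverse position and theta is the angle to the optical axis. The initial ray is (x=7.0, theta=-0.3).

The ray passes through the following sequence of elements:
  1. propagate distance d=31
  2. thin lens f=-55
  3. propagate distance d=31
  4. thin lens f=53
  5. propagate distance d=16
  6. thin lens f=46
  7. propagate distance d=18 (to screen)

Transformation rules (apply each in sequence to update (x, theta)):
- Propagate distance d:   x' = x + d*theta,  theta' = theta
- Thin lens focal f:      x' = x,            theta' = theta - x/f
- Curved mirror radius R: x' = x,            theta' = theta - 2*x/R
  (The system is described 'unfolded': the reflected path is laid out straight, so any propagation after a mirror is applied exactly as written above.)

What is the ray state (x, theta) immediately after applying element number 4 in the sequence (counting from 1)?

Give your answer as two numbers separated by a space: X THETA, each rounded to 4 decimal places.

Answer: -12.8964 -0.0985

Derivation:
Initial: x=7.0000 theta=-0.3000
After 1 (propagate distance d=31): x=-2.3000 theta=-0.3000
After 2 (thin lens f=-55): x=-2.3000 theta=-94/275 (≈-0.3418)
After 3 (propagate distance d=31): x=-7093/550 (≈-12.8964) theta=-94/275 (≈-0.3418)
After 4 (thin lens f=53): x=-7093/550 (≈-12.8964) theta=-261/2650 (≈-0.0985)
Rounded to 4 decimal places: x = -12.8964, theta = -0.0985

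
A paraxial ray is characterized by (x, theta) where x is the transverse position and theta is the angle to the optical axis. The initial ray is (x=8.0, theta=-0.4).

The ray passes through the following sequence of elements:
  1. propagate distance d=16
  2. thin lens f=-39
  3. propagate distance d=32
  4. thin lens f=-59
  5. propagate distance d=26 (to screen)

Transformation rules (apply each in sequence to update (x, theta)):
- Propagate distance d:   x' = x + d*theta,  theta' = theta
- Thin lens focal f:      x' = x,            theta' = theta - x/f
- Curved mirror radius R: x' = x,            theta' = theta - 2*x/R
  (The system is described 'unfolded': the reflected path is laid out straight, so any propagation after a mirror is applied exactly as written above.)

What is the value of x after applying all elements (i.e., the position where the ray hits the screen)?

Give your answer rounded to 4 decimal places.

Answer: -23.5776

Derivation:
Initial: x=8.0000 theta=-0.4000
After 1 (propagate distance d=16): x=1.6000 theta=-0.4000
After 2 (thin lens f=-39): x=1.6000 theta=-14/39 (≈-0.3590)
After 3 (propagate distance d=32): x=-1928/195 (≈-9.8872) theta=-14/39 (≈-0.3590)
After 4 (thin lens f=-59): x=-1928/195 (≈-9.8872) theta=-466/885 (≈-0.5266)
After 5 (propagate distance d=26 (to screen)): x=-18084/767 (≈-23.5776) theta=-466/885 (≈-0.5266)
Rounded to 4 decimal places: x = -23.5776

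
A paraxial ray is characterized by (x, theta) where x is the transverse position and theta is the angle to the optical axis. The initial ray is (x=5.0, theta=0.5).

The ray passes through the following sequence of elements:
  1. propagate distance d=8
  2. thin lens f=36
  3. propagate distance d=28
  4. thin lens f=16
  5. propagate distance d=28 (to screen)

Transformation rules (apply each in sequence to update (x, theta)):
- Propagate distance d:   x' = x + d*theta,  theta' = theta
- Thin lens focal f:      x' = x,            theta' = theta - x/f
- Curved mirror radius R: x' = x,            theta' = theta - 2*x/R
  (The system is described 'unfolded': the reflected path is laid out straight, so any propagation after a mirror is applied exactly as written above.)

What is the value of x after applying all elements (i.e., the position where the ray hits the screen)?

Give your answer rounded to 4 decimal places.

Initial: x=5.0000 theta=0.5000
After 1 (propagate distance d=8): x=9.0000 theta=0.5000
After 2 (thin lens f=36): x=9.0000 theta=0.2500
After 3 (propagate distance d=28): x=16.0000 theta=0.2500
After 4 (thin lens f=16): x=16.0000 theta=-0.7500
After 5 (propagate distance d=28 (to screen)): x=-5.0000 theta=-0.7500
Rounded to 4 decimal places: x = -5.0000

Answer: -5.0000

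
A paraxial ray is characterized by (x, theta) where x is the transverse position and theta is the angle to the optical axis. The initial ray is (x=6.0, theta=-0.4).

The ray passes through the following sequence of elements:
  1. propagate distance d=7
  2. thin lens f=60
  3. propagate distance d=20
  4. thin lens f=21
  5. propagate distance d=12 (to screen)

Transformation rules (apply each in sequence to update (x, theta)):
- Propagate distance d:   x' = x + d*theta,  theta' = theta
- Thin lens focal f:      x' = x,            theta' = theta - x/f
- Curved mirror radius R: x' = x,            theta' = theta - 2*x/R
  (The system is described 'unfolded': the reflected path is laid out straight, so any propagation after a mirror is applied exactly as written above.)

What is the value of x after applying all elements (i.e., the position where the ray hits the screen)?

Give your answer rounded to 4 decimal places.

Answer: -7.9543

Derivation:
Initial: x=6.0000 theta=-0.4000
After 1 (propagate distance d=7): x=3.2000 theta=-0.4000
After 2 (thin lens f=60): x=3.2000 theta=-34/75 (≈-0.4533)
After 3 (propagate distance d=20): x=-88/15 (≈-5.8667) theta=-34/75 (≈-0.4533)
After 4 (thin lens f=21): x=-88/15 (≈-5.8667) theta=-274/1575 (≈-0.1740)
After 5 (propagate distance d=12 (to screen)): x=-1392/175 (≈-7.9543) theta=-274/1575 (≈-0.1740)
Rounded to 4 decimal places: x = -7.9543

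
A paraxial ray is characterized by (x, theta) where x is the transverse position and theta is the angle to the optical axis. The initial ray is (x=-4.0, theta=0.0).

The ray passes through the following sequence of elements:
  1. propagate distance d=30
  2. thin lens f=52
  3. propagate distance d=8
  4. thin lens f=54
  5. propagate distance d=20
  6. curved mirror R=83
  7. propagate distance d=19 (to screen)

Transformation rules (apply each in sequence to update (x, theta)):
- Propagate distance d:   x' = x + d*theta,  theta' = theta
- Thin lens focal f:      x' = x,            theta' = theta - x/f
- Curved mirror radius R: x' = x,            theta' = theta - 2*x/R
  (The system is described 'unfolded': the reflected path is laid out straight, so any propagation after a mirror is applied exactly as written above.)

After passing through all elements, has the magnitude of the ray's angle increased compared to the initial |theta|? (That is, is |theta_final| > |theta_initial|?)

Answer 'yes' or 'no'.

Answer: yes

Derivation:
Initial: x=-4.0000 theta=0.0000
After 1 (propagate distance d=30): x=-4.0000 theta=0.0000
After 2 (thin lens f=52): x=-4.0000 theta=1/13 (≈0.0769)
After 3 (propagate distance d=8): x=-44/13 (≈-3.3846) theta=1/13 (≈0.0769)
After 4 (thin lens f=54): x=-44/13 (≈-3.3846) theta=49/351 (≈0.1396)
After 5 (propagate distance d=20): x=-16/27 (≈-0.5926) theta=49/351 (≈0.1396)
After 6 (curved mirror R=83): x=-16/27 (≈-0.5926) theta=4483/29133 (≈0.1539)
After 7 (propagate distance d=19 (to screen)): x=67913/29133 (≈2.3311) theta=4483/29133 (≈0.1539)
|theta_initial|=0.0000 |theta_final|=4483/29133 (≈0.1539) -> increased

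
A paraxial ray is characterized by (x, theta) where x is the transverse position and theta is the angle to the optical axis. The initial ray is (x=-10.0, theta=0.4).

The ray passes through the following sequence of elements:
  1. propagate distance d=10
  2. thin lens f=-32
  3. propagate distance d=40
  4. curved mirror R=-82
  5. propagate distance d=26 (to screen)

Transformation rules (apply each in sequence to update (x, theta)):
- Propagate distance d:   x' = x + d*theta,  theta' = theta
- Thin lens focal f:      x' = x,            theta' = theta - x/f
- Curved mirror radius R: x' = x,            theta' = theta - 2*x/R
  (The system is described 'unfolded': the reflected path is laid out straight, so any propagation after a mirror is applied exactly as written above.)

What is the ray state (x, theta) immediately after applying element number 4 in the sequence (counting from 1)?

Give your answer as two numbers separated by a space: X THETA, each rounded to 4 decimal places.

Initial: x=-10.0000 theta=0.4000
After 1 (propagate distance d=10): x=-6.0000 theta=0.4000
After 2 (thin lens f=-32): x=-6.0000 theta=0.2125
After 3 (propagate distance d=40): x=2.5000 theta=0.2125
After 4 (curved mirror R=-82): x=2.5000 theta=897/3280 (≈0.2735)
Rounded to 4 decimal places: x = 2.5000, theta = 0.2735

Answer: 2.5000 0.2735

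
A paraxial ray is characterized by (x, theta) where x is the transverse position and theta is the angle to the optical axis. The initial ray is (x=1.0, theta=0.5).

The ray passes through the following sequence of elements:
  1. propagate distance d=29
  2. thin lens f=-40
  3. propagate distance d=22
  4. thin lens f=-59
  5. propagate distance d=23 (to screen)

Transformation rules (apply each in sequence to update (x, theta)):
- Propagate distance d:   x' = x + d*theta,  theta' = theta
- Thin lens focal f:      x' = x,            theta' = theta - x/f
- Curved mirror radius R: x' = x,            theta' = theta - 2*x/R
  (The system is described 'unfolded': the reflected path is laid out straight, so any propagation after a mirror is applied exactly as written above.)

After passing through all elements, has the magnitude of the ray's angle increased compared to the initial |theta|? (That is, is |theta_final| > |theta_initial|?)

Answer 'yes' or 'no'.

Answer: yes

Derivation:
Initial: x=1.0000 theta=0.5000
After 1 (propagate distance d=29): x=15.5000 theta=0.5000
After 2 (thin lens f=-40): x=15.5000 theta=0.8875
After 3 (propagate distance d=22): x=35.0250 theta=0.8875
After 4 (thin lens f=-59): x=35.0250 theta=6991/4720 (≈1.4811)
After 5 (propagate distance d=23 (to screen)): x=326111/4720 (≈69.0913) theta=6991/4720 (≈1.4811)
|theta_initial|=0.5000 |theta_final|=6991/4720 (≈1.4811) -> increased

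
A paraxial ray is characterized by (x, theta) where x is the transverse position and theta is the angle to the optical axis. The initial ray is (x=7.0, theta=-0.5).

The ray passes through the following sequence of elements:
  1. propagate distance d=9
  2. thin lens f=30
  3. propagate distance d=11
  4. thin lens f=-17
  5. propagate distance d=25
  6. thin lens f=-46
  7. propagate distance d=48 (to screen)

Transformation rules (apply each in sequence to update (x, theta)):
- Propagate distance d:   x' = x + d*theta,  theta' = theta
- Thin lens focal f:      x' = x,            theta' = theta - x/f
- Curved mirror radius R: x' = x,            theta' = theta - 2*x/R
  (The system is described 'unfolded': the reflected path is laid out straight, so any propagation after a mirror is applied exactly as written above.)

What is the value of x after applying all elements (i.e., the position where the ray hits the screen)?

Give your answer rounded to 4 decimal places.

Answer: -88.6332

Derivation:
Initial: x=7.0000 theta=-0.5000
After 1 (propagate distance d=9): x=2.5000 theta=-0.5000
After 2 (thin lens f=30): x=2.5000 theta=-7/12 (≈-0.5833)
After 3 (propagate distance d=11): x=-47/12 (≈-3.9167) theta=-7/12 (≈-0.5833)
After 4 (thin lens f=-17): x=-47/12 (≈-3.9167) theta=-83/102 (≈-0.8137)
After 5 (propagate distance d=25): x=-4949/204 (≈-24.2598) theta=-83/102 (≈-0.8137)
After 6 (thin lens f=-46): x=-4949/204 (≈-24.2598) theta=-4195/3128 (≈-1.3411)
After 7 (propagate distance d=48 (to screen)): x=-415867/4692 (≈-88.6332) theta=-4195/3128 (≈-1.3411)
Rounded to 4 decimal places: x = -88.6332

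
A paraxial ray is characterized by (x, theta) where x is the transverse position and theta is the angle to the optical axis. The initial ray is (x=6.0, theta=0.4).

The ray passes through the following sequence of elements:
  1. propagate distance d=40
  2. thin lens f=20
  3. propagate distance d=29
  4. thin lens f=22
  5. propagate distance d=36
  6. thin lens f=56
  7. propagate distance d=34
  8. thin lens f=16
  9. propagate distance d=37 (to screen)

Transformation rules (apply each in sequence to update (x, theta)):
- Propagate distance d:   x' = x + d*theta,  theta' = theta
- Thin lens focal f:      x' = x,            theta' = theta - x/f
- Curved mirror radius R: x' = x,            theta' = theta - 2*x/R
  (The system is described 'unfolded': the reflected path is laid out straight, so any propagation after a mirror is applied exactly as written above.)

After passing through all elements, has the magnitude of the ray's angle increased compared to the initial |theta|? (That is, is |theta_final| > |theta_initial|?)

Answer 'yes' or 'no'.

Answer: yes

Derivation:
Initial: x=6.0000 theta=0.4000
After 1 (propagate distance d=40): x=22.0000 theta=0.4000
After 2 (thin lens f=20): x=22.0000 theta=-0.7000
After 3 (propagate distance d=29): x=1.7000 theta=-0.7000
After 4 (thin lens f=22): x=1.7000 theta=-171/220 (≈-0.7773)
After 5 (propagate distance d=36): x=-2891/110 (≈-26.2818) theta=-171/220 (≈-0.7773)
After 6 (thin lens f=56): x=-2891/110 (≈-26.2818) theta=-271/880 (≈-0.3080)
After 7 (propagate distance d=34): x=-16171/440 (≈-36.7523) theta=-271/880 (≈-0.3080)
After 8 (thin lens f=16): x=-16171/440 (≈-36.7523) theta=1273/640 (≈1.9891)
After 9 (propagate distance d=37 (to screen)): x=51875/1408 (≈36.8430) theta=1273/640 (≈1.9891)
|theta_initial|=0.4000 |theta_final|=1273/640 (≈1.9891) -> increased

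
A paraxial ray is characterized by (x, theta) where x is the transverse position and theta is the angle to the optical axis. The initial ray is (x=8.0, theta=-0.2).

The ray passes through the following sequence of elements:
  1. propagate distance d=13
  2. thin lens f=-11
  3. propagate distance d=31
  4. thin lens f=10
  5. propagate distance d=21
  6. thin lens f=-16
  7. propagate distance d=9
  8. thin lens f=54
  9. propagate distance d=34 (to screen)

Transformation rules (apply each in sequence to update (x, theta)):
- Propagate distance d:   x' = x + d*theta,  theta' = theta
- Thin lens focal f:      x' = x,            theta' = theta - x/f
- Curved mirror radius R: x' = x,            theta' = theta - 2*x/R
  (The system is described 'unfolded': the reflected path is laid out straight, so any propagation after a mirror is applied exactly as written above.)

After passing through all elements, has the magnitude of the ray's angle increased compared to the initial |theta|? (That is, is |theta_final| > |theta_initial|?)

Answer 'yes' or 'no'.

Initial: x=8.0000 theta=-0.2000
After 1 (propagate distance d=13): x=5.4000 theta=-0.2000
After 2 (thin lens f=-11): x=5.4000 theta=16/55 (≈0.2909)
After 3 (propagate distance d=31): x=793/55 (≈14.4182) theta=16/55 (≈0.2909)
After 4 (thin lens f=10): x=793/55 (≈14.4182) theta=-633/550 (≈-1.1509)
After 5 (propagate distance d=21): x=-5363/550 (≈-9.7509) theta=-633/550 (≈-1.1509)
After 6 (thin lens f=-16): x=-5363/550 (≈-9.7509) theta=-15491/8800 (≈-1.7603)
After 7 (propagate distance d=9): x=-225227/8800 (≈-25.5940) theta=-15491/8800 (≈-1.7603)
After 8 (thin lens f=54): x=-225227/8800 (≈-25.5940) theta=-611287/475200 (≈-1.2864)
After 9 (propagate distance d=34 (to screen)): x=-1029563/14850 (≈-69.3308) theta=-611287/475200 (≈-1.2864)
|theta_initial|=0.2000 |theta_final|=611287/475200 (≈1.2864) -> increased

Answer: yes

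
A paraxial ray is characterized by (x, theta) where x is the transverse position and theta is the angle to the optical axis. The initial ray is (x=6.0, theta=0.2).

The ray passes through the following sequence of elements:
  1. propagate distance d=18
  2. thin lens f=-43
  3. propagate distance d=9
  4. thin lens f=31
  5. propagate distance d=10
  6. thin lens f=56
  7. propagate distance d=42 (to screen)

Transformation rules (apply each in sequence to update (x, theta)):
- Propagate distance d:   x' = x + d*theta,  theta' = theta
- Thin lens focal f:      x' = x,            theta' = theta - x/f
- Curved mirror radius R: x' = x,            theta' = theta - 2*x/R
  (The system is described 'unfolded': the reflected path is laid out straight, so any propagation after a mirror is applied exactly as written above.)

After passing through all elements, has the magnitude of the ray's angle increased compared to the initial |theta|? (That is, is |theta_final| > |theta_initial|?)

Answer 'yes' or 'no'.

Initial: x=6.0000 theta=0.2000
After 1 (propagate distance d=18): x=9.6000 theta=0.2000
After 2 (thin lens f=-43): x=9.6000 theta=91/215 (≈0.4233)
After 3 (propagate distance d=9): x=2883/215 (≈13.4093) theta=91/215 (≈0.4233)
After 4 (thin lens f=31): x=2883/215 (≈13.4093) theta=-2/215 (≈-0.0093)
After 5 (propagate distance d=10): x=2863/215 (≈13.3163) theta=-2/215 (≈-0.0093)
After 6 (thin lens f=56): x=2863/215 (≈13.3163) theta=-85/344 (≈-0.2471)
After 7 (propagate distance d=42 (to screen)): x=2527/860 (≈2.9384) theta=-85/344 (≈-0.2471)
|theta_initial|=0.2000 |theta_final|=85/344 (≈0.2471) -> increased

Answer: yes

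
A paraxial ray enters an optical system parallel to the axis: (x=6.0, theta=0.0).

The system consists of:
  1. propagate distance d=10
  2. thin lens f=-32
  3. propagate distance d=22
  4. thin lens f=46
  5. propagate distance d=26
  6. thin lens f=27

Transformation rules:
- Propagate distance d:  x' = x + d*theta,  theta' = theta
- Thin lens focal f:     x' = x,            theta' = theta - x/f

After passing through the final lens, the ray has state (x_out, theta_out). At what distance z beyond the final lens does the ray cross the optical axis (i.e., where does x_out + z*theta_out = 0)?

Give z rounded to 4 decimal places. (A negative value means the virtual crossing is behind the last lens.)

Initial: x=6.0000 theta=0.0000
After 1 (propagate distance d=10): x=6.0000 theta=0.0000
After 2 (thin lens f=-32): x=6.0000 theta=0.1875
After 3 (propagate distance d=22): x=10.1250 theta=0.1875
After 4 (thin lens f=46): x=10.1250 theta=-3/92 (≈-0.0326)
After 5 (propagate distance d=26): x=1707/184 (≈9.2772) theta=-3/92 (≈-0.0326)
After 6 (thin lens f=27): x=1707/184 (≈9.2772) theta=-623/1656 (≈-0.3762)
z_focus = -x_out/theta_out = -(1707/184)/(-623/1656) = 15363/623 ≈ 24.6597
Rounded to 4 decimal places: z = 24.6597

Answer: 24.6597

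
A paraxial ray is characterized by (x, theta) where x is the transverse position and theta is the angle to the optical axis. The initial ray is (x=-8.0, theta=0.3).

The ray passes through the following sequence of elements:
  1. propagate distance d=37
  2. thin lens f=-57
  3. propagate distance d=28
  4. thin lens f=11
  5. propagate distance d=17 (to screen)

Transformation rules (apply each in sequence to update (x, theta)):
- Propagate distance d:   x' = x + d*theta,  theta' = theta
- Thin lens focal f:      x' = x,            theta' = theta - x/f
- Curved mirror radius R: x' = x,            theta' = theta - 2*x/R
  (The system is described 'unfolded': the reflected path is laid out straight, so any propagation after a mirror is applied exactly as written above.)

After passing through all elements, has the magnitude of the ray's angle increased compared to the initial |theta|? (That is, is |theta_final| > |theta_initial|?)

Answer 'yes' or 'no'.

Answer: yes

Derivation:
Initial: x=-8.0000 theta=0.3000
After 1 (propagate distance d=37): x=3.1000 theta=0.3000
After 2 (thin lens f=-57): x=3.1000 theta=101/285 (≈0.3544)
After 3 (propagate distance d=28): x=7423/570 (≈13.0228) theta=101/285 (≈0.3544)
After 4 (thin lens f=11): x=7423/570 (≈13.0228) theta=-5201/6270 (≈-0.8295)
After 5 (propagate distance d=17 (to screen)): x=-178/165 (≈-1.0788) theta=-5201/6270 (≈-0.8295)
|theta_initial|=0.3000 |theta_final|=5201/6270 (≈0.8295) -> increased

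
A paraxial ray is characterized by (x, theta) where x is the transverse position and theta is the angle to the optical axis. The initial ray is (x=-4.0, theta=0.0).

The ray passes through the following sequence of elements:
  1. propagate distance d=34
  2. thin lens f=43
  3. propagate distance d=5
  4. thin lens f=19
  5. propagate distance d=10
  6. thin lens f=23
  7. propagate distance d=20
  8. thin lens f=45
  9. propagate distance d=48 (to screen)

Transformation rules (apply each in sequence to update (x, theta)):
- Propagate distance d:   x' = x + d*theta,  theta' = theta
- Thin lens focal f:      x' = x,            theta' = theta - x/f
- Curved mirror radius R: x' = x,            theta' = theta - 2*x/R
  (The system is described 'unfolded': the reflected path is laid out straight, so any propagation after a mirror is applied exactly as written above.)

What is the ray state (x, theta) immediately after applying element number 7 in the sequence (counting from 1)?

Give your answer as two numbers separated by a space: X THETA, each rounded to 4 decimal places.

Answer: 5.4843 0.3114

Derivation:
Initial: x=-4.0000 theta=0.0000
After 1 (propagate distance d=34): x=-4.0000 theta=0.0000
After 2 (thin lens f=43): x=-4.0000 theta=4/43 (≈0.0930)
After 3 (propagate distance d=5): x=-152/43 (≈-3.5349) theta=4/43 (≈0.0930)
After 4 (thin lens f=19): x=-152/43 (≈-3.5349) theta=12/43 (≈0.2791)
After 5 (propagate distance d=10): x=-32/43 (≈-0.7442) theta=12/43 (≈0.2791)
After 6 (thin lens f=23): x=-32/43 (≈-0.7442) theta=308/989 (≈0.3114)
After 7 (propagate distance d=20): x=5424/989 (≈5.4843) theta=308/989 (≈0.3114)
Rounded to 4 decimal places: x = 5.4843, theta = 0.3114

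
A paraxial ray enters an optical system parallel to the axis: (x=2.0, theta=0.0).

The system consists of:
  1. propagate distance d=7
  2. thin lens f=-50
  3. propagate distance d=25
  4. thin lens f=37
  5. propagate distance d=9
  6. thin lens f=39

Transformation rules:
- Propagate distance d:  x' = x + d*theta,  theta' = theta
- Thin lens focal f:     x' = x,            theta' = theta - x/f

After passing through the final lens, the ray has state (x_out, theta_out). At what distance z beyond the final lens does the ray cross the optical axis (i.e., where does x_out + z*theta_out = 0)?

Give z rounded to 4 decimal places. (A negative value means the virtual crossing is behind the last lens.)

Answer: 24.2368

Derivation:
Initial: x=2.0000 theta=0.0000
After 1 (propagate distance d=7): x=2.0000 theta=0.0000
After 2 (thin lens f=-50): x=2.0000 theta=0.0400
After 3 (propagate distance d=25): x=3.0000 theta=0.0400
After 4 (thin lens f=37): x=3.0000 theta=-38/925 (≈-0.0411)
After 5 (propagate distance d=9): x=2433/925 (≈2.6303) theta=-38/925 (≈-0.0411)
After 6 (thin lens f=39): x=2433/925 (≈2.6303) theta=-261/2405 (≈-0.1085)
z_focus = -x_out/theta_out = -(2433/925)/(-261/2405) = 10543/435 ≈ 24.2368
Rounded to 4 decimal places: z = 24.2368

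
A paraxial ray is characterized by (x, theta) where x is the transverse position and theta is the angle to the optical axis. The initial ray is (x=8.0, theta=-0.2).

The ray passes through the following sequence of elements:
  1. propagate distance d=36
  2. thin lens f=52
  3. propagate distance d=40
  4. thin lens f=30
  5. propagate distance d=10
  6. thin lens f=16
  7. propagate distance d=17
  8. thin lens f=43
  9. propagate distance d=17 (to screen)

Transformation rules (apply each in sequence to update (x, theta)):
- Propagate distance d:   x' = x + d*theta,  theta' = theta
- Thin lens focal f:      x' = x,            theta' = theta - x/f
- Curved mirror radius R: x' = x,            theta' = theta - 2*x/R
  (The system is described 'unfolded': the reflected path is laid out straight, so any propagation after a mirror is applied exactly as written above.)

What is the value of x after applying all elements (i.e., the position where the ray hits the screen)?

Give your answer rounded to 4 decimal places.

Answer: 9.3337

Derivation:
Initial: x=8.0000 theta=-0.2000
After 1 (propagate distance d=36): x=0.8000 theta=-0.2000
After 2 (thin lens f=52): x=0.8000 theta=-14/65 (≈-0.2154)
After 3 (propagate distance d=40): x=-508/65 (≈-7.8154) theta=-14/65 (≈-0.2154)
After 4 (thin lens f=30): x=-508/65 (≈-7.8154) theta=44/975 (≈0.0451)
After 5 (propagate distance d=10): x=-1436/195 (≈-7.3641) theta=44/975 (≈0.0451)
After 6 (thin lens f=16): x=-1436/195 (≈-7.3641) theta=657/1300 (≈0.5054)
After 7 (propagate distance d=17): x=4787/3900 (≈1.2274) theta=657/1300 (≈0.5054)
After 8 (thin lens f=43): x=4787/3900 (≈1.2274) theta=39983/83850 (≈0.4768)
After 9 (propagate distance d=17 (to screen)): x=1565263/167700 (≈9.3337) theta=39983/83850 (≈0.4768)
Rounded to 4 decimal places: x = 9.3337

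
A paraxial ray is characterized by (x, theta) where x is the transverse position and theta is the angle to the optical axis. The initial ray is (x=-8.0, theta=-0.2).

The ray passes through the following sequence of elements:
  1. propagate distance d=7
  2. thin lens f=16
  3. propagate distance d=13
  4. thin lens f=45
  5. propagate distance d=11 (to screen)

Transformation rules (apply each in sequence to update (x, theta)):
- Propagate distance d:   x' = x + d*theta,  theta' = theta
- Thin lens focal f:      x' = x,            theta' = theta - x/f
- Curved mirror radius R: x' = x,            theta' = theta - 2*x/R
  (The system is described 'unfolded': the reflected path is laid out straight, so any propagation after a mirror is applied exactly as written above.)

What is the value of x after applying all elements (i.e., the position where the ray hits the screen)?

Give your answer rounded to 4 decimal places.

Answer: 0.9664

Derivation:
Initial: x=-8.0000 theta=-0.2000
After 1 (propagate distance d=7): x=-9.4000 theta=-0.2000
After 2 (thin lens f=16): x=-9.4000 theta=0.3875
After 3 (propagate distance d=13): x=-4.3625 theta=0.3875
After 4 (thin lens f=45): x=-4.3625 theta=109/225 (≈0.4844)
After 5 (propagate distance d=11 (to screen)): x=3479/3600 (≈0.9664) theta=109/225 (≈0.4844)
Rounded to 4 decimal places: x = 0.9664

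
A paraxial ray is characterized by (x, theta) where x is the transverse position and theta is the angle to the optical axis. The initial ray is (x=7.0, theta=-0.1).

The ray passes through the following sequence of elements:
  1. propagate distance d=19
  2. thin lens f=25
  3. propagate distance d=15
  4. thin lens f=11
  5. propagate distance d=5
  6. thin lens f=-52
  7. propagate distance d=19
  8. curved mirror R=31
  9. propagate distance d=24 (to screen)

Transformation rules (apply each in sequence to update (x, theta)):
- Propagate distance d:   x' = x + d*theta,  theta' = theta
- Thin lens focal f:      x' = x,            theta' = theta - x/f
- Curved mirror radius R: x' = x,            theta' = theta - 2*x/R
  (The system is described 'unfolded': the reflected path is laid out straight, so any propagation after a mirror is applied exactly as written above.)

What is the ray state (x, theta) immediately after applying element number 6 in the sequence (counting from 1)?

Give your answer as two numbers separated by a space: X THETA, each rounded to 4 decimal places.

Answer: -1.2255 -0.3767

Derivation:
Initial: x=7.0000 theta=-0.1000
After 1 (propagate distance d=19): x=5.1000 theta=-0.1000
After 2 (thin lens f=25): x=5.1000 theta=-0.3040
After 3 (propagate distance d=15): x=0.5400 theta=-0.3040
After 4 (thin lens f=11): x=0.5400 theta=-971/2750 (≈-0.3531)
After 5 (propagate distance d=5): x=-337/275 (≈-1.2255) theta=-971/2750 (≈-0.3531)
After 6 (thin lens f=-52): x=-337/275 (≈-1.2255) theta=-26931/71500 (≈-0.3767)
Rounded to 4 decimal places: x = -1.2255, theta = -0.3767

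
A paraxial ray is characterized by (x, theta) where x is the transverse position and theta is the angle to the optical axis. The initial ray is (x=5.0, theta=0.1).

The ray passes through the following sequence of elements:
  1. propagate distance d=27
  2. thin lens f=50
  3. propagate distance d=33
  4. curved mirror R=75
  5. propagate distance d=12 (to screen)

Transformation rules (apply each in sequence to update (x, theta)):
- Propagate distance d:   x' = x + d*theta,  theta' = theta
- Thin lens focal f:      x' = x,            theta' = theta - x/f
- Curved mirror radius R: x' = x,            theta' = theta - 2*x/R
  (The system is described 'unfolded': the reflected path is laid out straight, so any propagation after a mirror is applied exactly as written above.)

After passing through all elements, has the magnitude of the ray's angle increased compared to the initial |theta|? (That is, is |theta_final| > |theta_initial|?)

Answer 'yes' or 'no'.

Initial: x=5.0000 theta=0.1000
After 1 (propagate distance d=27): x=7.7000 theta=0.1000
After 2 (thin lens f=50): x=7.7000 theta=-0.0540
After 3 (propagate distance d=33): x=5.9180 theta=-0.0540
After 4 (curved mirror R=75): x=5.9180 theta=-7943/37500 (≈-0.2118)
After 5 (propagate distance d=12 (to screen)): x=42203/12500 (≈3.3762) theta=-7943/37500 (≈-0.2118)
|theta_initial|=0.1000 |theta_final|=7943/37500 (≈0.2118) -> increased

Answer: yes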